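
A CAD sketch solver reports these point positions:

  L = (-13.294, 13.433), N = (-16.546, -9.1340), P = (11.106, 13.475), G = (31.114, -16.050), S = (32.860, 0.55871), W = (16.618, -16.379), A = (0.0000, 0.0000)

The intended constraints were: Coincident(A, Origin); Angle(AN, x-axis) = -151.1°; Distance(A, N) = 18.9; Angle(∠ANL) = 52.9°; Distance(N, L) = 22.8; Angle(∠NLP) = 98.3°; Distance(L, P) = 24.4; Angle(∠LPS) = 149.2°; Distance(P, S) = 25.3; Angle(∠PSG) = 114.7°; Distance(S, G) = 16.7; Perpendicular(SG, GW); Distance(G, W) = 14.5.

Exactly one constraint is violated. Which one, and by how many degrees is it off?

Perpendicular(SG, GW) — off by 7.30°.

A = (0.00, 0.00) ✓; AN at -151.1° ✓; |AN| = 18.90 ✓; ∠ANL = 52.90° ✓; |NL| = 22.80 ✓; ∠NLP = 98.30° ✓; |LP| = 24.40 ✓; ∠LPS = 149.2° ✓; |PS| = 25.30 ✓; ∠PSG = 114.7° ✓; |SG| = 16.70 ✓; ∠(SG, GW) = 82.70° ✗; |GW| = 14.50 ✓.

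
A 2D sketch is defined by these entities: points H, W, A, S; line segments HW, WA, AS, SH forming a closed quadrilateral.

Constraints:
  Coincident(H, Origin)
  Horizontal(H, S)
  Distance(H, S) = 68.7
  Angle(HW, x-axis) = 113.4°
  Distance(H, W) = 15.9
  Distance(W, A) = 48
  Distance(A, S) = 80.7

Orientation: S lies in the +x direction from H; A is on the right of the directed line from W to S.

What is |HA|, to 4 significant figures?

33.72

Checks: HW at 113.4° ✓; |WA| = 48.00 ✓; |AS| = 80.70 ✓.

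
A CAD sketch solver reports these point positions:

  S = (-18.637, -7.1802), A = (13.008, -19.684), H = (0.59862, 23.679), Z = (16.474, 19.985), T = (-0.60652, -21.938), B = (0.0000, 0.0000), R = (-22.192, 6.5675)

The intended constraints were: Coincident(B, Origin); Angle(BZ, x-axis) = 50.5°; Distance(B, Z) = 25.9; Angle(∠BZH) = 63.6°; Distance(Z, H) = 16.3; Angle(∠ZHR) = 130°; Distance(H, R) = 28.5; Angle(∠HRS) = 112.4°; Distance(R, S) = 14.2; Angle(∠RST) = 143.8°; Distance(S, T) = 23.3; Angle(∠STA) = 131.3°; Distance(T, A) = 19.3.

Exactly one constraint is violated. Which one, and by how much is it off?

Distance(T, A) = 19.3 — off by 5.50.

B = (0.00, 0.00) ✓; BZ at 50.50° ✓; |BZ| = 25.90 ✓; ∠BZH = 63.60° ✓; |ZH| = 16.30 ✓; ∠ZHR = 130.0° ✓; |HR| = 28.50 ✓; ∠HRS = 112.4° ✓; |RS| = 14.20 ✓; ∠RST = 143.8° ✓; |ST| = 23.30 ✓; ∠STA = 131.3° ✓; |TA| = 13.80 ✗.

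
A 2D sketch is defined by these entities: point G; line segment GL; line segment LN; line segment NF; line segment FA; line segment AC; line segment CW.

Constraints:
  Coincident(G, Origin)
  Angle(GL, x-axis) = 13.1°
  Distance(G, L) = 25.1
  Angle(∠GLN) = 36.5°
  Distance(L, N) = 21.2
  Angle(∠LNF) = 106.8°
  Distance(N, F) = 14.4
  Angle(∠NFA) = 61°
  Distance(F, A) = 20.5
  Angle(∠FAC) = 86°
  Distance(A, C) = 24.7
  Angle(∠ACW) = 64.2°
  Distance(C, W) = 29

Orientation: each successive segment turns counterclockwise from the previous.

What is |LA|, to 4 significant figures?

10.85

∠LNF = 106.8° gives NF at -130.2° from the x-axis; with |NF| = 14.4, F = (-4.304, 3.110). ∠NFA = 61.0° gives FA at -11.20° from the x-axis; with |FA| = 20.5, A = (15.81, -0.8720). Then |LA| = |A − L| = 10.85.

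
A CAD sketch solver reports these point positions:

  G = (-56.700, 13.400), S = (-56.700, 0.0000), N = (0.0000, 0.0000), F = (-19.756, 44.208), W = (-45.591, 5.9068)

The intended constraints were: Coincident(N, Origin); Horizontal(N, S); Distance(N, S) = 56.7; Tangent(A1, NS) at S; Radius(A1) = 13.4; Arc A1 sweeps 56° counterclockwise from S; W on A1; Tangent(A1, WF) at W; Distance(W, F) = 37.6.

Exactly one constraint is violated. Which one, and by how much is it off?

Distance(W, F) = 37.6 — off by 8.60.

N = (0.00, 0.00) ✓; N.y = 0.00, S.y = 0.00 ✓; |NS| = 56.70 ✓; ∠(GS, SN) = 90.00° ✓; |GS| = 13.40 ✓; bearing(G→W) − bearing(G→S) = 56.00° ✓; |GW| = 13.40 ✓; ∠(GW, WF) = 90.00° ✓; |WF| = 46.20 ✗.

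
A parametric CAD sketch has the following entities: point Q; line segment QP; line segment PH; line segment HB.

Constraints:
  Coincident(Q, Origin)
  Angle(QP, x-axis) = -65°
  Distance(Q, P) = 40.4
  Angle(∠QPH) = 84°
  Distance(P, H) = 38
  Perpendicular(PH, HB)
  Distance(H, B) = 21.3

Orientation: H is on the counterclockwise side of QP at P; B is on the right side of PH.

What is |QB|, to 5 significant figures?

70.146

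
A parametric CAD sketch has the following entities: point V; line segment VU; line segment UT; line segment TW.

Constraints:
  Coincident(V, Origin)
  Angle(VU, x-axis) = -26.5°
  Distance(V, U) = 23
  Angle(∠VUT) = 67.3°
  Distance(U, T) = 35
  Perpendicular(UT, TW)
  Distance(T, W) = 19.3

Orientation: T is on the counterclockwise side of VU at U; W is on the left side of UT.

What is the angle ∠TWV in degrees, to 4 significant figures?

94.20°

V is at the origin; VU runs at -26.5° with length 23.0, so U = 23.0·(cos -26.5°, sin -26.5°) = (20.58, -10.26). ∠VUT = 67.3°, so UT runs at -26.5° + (180° − 67.3°) = 86.20° from the x-axis; with |UT| = 35.0, T = U + 35.0·(cos 86.20°, sin 86.20°) = (22.90, 24.66). UT ⟂ TW; with |TW| = 19.3 on the left of UT, W = T + 19.3·(-0.9978, 0.06627) = (3.646, 25.94). Then cos ∠TWV = WT·WV / (|WT||WV|), giving 94.20°.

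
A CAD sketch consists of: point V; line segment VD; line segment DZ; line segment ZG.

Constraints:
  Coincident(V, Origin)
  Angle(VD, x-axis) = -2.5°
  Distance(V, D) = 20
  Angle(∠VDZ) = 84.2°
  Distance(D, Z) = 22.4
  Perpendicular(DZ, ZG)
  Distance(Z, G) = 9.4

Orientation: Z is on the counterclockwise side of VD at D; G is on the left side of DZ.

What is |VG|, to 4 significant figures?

22.92

V is at the origin; VD runs at -2.5° with length 20.0, so D = 20.0·(cos -2.5°, sin -2.5°) = (19.98, -0.8724). ∠VDZ = 84.2°, so DZ runs at -2.5° + (180° − 84.2°) = 93.30° from the x-axis; with |DZ| = 22.4, Z = D + 22.4·(cos 93.30°, sin 93.30°) = (18.69, 21.49). DZ is perpendicular to ZG; with |ZG| = 9.4 on the left of DZ, G = Z + 9.4·(-0.9983, -0.05756) = (9.307, 20.95). Then |VG| = |G − V| = 22.92.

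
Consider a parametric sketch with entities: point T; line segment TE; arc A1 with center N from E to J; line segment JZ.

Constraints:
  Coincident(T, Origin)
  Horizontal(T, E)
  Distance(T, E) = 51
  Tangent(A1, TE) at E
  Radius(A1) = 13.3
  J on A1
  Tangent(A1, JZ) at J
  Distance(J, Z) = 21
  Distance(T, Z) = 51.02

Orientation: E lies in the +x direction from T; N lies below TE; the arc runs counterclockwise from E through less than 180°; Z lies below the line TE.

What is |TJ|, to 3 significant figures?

40.0

T is at the origin; TE is horizontal with |TE| = 51.0 and E on the +x side, so E = (51.0, 0.00). The tangent condition forces NE to be normal to TE, so N = E + (0, -13.3) = (51.0, -13.3). Since NJ ⟂ JZ (tangency), |NZ| = √(13.3² + 21.0²) = 24.9 regardless of where J sits on A1. So Z lies on both circle(T, 51.02) and circle(N, 24.9); the below-TE intersection is Z = (37.7, -34.3). J is the foot of the tangent from Z: J = (37.7, -13.3).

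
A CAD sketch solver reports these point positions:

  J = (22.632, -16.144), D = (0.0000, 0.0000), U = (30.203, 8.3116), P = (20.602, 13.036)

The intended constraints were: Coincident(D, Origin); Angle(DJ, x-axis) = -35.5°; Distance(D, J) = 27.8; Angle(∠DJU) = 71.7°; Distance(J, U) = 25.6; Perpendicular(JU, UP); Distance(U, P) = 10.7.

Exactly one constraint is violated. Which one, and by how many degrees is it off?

Perpendicular(JU, UP) — off by 9.00°.

D = (0.00, 0.00) ✓; DJ at -35.50° ✓; |DJ| = 27.80 ✓; ∠DJU = 71.70° ✓; |JU| = 25.60 ✓; ∠(JU, UP) = 81.00° ✗; |UP| = 10.70 ✓.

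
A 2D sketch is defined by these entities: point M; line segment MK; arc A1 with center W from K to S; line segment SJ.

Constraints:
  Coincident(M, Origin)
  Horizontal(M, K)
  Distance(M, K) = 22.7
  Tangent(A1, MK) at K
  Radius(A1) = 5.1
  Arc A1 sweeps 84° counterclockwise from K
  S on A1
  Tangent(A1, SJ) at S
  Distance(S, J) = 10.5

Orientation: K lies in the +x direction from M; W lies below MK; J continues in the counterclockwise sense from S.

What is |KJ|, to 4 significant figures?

16.23

M is at the origin; MK is horizontal with |MK| = 22.7 and K on the +x side, so K = (22.70, 0.000). Since A1 is tangent to MK there, WK ⟂ MK, so W = K + (0, -5.1) = (22.70, -5.100). On A1, K sits at bearing 90° from W; an 84° counterclockwise sweep puts S at bearing 174°, so S = W + 5.1·(cos 174°, sin 174°) = (17.63, -4.567). Tangency of A1 to SJ means the radius WS is perpendicular to SJ, so SJ runs along (−sin 174°, cos 174°); with |SJ| = 10.5, J = (16.53, -15.01). Then |KJ| = |J − K| = 16.23.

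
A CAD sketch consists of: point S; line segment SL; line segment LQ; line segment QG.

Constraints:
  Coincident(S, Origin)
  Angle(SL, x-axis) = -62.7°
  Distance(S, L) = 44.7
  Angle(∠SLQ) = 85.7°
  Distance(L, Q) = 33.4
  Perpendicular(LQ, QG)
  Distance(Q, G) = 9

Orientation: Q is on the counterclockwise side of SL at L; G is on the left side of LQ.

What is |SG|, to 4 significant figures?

46.57

S is at the origin; SL runs at -62.7° with length 44.7, so L = 44.7·(cos -62.7°, sin -62.7°) = (20.50, -39.72). ∠SLQ = 85.7°, so LQ runs at -62.7° + (180° − 85.7°) = 31.60° from the x-axis; with |LQ| = 33.4, Q = L + 33.4·(cos 31.60°, sin 31.60°) = (48.95, -22.22). The perpendicularity gives QG at right angles to LQ; with |QG| = 9.0 on the left of LQ, G = Q + 9.0·(-0.5240, 0.8517) = (44.23, -14.55). Then |SG| = |G − S| = 46.57.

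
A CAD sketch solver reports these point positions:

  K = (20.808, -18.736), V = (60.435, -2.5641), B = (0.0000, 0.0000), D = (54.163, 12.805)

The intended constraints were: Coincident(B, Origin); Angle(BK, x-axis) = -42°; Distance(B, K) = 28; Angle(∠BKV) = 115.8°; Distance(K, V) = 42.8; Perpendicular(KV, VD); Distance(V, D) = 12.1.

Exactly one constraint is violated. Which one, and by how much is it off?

Distance(V, D) = 12.1 — off by 4.50.

B = (0.00, 0.00) ✓; BK at -42.00° ✓; |BK| = 28.00 ✓; ∠BKV = 115.8° ✓; |KV| = 42.80 ✓; ∠(KV, VD) = 90.00° ✓; |VD| = 16.60 ✗.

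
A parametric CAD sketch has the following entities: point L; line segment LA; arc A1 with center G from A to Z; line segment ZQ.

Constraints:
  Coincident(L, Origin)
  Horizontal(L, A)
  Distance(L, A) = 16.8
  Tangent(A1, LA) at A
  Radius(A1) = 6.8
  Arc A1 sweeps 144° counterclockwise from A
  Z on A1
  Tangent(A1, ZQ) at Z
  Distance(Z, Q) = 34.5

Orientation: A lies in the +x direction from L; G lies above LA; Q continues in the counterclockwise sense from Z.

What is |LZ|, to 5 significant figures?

24.163

L is at the origin; LA is horizontal with |LA| = 16.8 and A on the +x side, so A = (16.800, 0.0000). The tangent condition forces GA to be normal to LA, so G = A + (0, 6.8) = (16.800, 6.8000). On A1, A sits at bearing -90° from G; a 144° counterclockwise sweep puts Z at bearing 54°, so Z = G + 6.8·(cos 54°, sin 54°) = (20.797, 12.301). Then |LZ| = |Z − L| = 24.163.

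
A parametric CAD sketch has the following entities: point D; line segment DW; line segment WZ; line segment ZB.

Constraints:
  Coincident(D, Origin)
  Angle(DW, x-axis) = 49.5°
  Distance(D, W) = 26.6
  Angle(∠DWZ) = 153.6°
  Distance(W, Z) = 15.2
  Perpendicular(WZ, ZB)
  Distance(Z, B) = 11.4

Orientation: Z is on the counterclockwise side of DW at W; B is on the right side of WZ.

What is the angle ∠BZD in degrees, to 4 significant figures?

106.9°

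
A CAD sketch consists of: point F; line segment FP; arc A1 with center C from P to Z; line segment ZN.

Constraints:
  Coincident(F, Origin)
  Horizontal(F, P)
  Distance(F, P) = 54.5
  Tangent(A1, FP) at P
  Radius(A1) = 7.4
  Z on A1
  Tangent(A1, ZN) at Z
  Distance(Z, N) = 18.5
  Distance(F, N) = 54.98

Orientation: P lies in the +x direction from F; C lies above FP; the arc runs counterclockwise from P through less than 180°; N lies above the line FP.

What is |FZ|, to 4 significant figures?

61.38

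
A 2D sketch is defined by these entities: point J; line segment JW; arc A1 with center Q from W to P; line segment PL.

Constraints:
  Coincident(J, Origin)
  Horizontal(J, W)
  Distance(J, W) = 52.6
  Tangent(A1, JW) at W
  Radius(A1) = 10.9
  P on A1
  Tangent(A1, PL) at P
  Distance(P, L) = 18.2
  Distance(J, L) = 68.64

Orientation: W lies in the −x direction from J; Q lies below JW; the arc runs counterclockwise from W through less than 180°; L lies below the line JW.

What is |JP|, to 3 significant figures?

64.6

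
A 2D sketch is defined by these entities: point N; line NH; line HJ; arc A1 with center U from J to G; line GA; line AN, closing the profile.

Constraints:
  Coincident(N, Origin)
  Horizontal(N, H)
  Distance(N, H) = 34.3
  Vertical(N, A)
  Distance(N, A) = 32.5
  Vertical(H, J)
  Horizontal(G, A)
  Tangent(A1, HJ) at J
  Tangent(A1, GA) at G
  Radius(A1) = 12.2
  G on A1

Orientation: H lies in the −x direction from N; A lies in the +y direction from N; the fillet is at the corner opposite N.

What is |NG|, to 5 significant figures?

39.302

N is at the origin; NH is horizontal with |NH| = 34.3 and H on the −x side, so H = (-34.300, 0.0000). N and A share the same x with |NA| = 32.5 and A on the +y side, so A = (0.0000, 32.500). The virtual corner opposite N is at (-34.300, 32.500). Since A1 is tangent to HJ there, UJ ⟂ HJ and tangency of A1 to GA means the radius UG is perpendicular to GA, with radius 12.2, so the center U sits 12.2 in from both sides at U = (-22.100, 20.300). That places the tangent points at J = (-34.300, 20.300) on HJ and G = (-22.100, 32.500) on GA. Then |NG| = |G − N| = 39.302.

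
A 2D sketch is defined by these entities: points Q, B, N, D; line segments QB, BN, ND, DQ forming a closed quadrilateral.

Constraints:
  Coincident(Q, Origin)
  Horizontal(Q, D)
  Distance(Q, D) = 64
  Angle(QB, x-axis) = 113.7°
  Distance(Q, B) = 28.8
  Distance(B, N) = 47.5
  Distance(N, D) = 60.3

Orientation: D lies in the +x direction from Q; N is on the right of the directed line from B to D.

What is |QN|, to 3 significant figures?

18.7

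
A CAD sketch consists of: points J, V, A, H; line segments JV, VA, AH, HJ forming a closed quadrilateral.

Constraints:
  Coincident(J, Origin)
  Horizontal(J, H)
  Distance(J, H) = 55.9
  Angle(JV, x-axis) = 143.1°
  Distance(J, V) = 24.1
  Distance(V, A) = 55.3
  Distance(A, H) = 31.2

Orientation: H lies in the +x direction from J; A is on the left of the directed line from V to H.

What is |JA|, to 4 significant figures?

42.37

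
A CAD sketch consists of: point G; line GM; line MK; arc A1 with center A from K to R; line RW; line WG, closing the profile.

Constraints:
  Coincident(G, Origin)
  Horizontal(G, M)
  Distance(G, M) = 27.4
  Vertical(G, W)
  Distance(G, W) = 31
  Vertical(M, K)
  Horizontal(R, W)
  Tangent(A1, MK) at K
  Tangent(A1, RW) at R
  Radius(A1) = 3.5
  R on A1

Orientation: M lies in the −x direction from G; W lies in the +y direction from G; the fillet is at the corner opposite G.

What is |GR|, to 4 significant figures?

39.14

The virtual corner opposite G is at (-27.40, 31.00). Tangency of A1 to MK means the radius AK is perpendicular to MK and since A1 is tangent to RW there, AR ⟂ RW, with radius 3.5, so the center A sits 3.5 in from both sides at A = (-23.90, 27.50). That places the tangent points at K = (-27.40, 27.50) on MK and R = (-23.90, 31.00) on RW. Then |GR| = |R − G| = 39.14.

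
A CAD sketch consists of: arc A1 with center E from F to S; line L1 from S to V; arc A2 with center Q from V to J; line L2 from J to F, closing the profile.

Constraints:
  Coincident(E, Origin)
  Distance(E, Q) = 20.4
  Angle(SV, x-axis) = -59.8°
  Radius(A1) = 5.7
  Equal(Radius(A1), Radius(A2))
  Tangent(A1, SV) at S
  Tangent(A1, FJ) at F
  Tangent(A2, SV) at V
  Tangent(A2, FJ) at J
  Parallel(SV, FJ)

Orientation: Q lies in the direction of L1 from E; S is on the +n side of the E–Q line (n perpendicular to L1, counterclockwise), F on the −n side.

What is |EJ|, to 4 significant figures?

21.18

Tangency of A1 to both parallel lines with radius 5.7 puts S and F at E ± 5.7·n: S = (4.926, 2.867), F = (-4.926, -2.867). Equal radii place V and J the same way about Q: V = Q + 5.7·n = (15.19, -14.76), J = Q − 5.7·n = (5.335, -20.50). Then |EJ| = |J − E| = 21.18.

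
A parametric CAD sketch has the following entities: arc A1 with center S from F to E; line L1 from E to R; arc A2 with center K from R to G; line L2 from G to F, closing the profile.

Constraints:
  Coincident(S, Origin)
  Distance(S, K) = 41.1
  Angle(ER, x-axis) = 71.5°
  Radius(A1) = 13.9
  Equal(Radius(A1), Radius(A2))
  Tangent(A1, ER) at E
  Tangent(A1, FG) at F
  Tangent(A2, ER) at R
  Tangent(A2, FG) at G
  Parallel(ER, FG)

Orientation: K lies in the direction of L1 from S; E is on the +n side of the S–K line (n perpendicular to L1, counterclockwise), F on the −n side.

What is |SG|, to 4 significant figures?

43.39

The slot axis is L1's direction at 71.5°, so u = (cos 71.5°, sin 71.5°) = (0.3173, 0.9483) and n = (−sin 71.5°, cos 71.5°) = (-0.9483, 0.3173). S is at the origin and K lies 41.1 along u from S, so K = 41.1·u = (13.04, 38.98). Tangency of A1 to both parallel lines with radius 13.9 puts E and F at S ± 13.9·n: E = (-13.18, 4.411), F = (13.18, -4.411). Equal radii place R and G the same way about K: R = K + 13.9·n = (-0.1405, 43.39), G = K − 13.9·n = (26.22, 34.57). Then |SG| = |G − S| = 43.39.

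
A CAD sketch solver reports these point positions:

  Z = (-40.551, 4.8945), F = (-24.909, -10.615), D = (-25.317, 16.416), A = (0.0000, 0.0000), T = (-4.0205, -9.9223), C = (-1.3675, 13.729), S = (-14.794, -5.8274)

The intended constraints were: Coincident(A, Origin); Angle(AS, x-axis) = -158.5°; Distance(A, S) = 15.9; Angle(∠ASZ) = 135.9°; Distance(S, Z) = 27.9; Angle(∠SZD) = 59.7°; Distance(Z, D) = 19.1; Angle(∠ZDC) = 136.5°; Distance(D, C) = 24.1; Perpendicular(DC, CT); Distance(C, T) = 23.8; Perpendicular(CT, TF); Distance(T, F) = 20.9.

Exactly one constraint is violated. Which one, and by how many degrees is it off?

Perpendicular(CT, TF) — off by 8.30°.

A = (0.00, 0.00) ✓; AS at -158.5° ✓; |AS| = 15.90 ✓; ∠ASZ = 135.9° ✓; |SZ| = 27.90 ✓; ∠SZD = 59.70° ✓; |ZD| = 19.10 ✓; ∠ZDC = 136.5° ✓; |DC| = 24.10 ✓; ∠(DC, CT) = 90.00° ✓; |CT| = 23.80 ✓; ∠(CT, TF) = 81.70° ✗; |TF| = 20.90 ✓.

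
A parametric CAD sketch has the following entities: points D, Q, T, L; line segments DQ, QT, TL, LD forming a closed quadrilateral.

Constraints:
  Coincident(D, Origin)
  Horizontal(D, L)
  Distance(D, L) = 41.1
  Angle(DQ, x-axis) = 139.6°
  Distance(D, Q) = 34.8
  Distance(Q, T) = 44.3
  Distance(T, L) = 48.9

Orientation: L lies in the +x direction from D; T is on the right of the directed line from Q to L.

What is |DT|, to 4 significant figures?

16.96

Checks: |QT| = 44.30 ✓; |TL| = 48.90 ✓.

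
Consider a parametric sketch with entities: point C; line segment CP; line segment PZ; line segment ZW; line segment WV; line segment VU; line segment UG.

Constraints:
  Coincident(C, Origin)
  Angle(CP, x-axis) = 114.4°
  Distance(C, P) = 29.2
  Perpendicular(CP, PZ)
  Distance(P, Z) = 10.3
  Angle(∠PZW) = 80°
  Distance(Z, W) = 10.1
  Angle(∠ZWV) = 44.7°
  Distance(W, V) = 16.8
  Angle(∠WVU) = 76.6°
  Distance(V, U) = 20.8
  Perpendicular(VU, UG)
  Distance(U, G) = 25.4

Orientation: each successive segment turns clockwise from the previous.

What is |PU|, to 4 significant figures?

21.62

∠ZWV = 44.7° gives WV at 149.1° from the x-axis; with |WV| = 16.8, V = (-14.59, 29.69). ∠WVU = 76.6° gives VU at 45.70° from the x-axis; with |VU| = 20.8, U = (-0.05929, 44.58). Then |PU| = |U − P| = 21.62.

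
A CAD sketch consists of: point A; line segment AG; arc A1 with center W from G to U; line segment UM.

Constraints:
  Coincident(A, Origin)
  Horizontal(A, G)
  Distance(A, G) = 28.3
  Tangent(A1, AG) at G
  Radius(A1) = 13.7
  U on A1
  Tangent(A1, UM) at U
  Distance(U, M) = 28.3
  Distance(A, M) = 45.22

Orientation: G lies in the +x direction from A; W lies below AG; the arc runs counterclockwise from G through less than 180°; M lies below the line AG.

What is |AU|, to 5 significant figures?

20.351

Checks: |WU| = 13.70 ✓; ∠(WU, UM) = 90.00° ✓; |UM| = 28.30 ✓; |AM| = 45.22 ✓.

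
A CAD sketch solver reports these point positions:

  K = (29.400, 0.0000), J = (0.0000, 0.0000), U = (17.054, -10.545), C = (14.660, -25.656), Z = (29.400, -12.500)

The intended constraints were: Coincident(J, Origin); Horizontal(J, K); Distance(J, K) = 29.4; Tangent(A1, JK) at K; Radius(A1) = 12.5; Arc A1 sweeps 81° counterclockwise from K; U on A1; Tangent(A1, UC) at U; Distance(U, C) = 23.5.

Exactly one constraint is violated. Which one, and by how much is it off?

Distance(U, C) = 23.5 — off by 8.20.

J = (0.00, 0.00) ✓; J.y = 0.00, K.y = 0.00 ✓; |JK| = 29.40 ✓; ∠(ZK, KJ) = 90.00° ✓; |ZK| = 12.50 ✓; bearing(Z→U) − bearing(Z→K) = 81.00° ✓; |ZU| = 12.50 ✓; ∠(ZU, UC) = 90.00° ✓; |UC| = 15.30 ✗.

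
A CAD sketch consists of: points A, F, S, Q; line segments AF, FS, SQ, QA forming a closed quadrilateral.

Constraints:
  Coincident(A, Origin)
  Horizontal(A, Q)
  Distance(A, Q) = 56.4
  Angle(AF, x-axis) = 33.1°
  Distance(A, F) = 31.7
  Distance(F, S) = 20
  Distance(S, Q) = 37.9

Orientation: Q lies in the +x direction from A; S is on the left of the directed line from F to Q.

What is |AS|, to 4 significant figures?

50.93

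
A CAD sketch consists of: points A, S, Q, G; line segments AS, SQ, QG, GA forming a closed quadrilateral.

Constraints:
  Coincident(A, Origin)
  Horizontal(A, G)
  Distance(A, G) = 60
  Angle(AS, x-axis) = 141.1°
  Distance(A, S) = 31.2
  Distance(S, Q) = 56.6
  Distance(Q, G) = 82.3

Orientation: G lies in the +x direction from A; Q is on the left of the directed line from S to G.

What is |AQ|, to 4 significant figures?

65.69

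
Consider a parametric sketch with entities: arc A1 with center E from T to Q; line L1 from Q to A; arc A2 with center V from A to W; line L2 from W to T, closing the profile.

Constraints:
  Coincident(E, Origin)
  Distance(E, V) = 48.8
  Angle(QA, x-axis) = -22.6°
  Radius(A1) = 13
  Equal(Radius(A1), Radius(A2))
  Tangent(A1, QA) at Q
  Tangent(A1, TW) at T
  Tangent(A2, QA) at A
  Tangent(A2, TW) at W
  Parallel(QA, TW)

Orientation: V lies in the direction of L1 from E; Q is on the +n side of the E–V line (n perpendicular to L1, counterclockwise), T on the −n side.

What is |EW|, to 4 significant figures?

50.50

The slot axis is L1's direction at -22.6°, so u = (cos -22.6°, sin -22.6°) = (0.9232, -0.3843) and n = (−sin -22.6°, cos -22.6°) = (0.3843, 0.9232). E is at the origin and V lies 48.8 along u from E, so V = 48.8·u = (45.05, -18.75). Tangency of A1 to both parallel lines with radius 13.0 puts Q and T at E ± 13.0·n: Q = (4.996, 12.00), T = (-4.996, -12.00). Equal radii place A and W the same way about V: A = V + 13.0·n = (50.05, -6.752), W = V − 13.0·n = (40.06, -30.76). Then |EW| = |W − E| = 50.50.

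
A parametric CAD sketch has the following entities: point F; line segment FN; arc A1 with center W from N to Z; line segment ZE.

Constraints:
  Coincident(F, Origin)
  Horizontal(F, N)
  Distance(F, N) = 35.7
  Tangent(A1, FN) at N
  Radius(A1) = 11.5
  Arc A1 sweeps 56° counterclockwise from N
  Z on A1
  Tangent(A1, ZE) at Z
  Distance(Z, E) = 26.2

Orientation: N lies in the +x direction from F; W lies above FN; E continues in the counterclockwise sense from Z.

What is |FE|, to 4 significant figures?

65.60

On A1, N sits at bearing -90° from W; a 56° counterclockwise sweep puts Z at bearing -34°, so Z = W + 11.5·(cos -34°, sin -34°) = (45.23, 5.069). The tangent condition forces WZ to be normal to ZE, so ZE runs along (−sin -34°, cos -34°); with |ZE| = 26.2, E = (59.88, 26.79). Then |FE| = |E − F| = 65.60.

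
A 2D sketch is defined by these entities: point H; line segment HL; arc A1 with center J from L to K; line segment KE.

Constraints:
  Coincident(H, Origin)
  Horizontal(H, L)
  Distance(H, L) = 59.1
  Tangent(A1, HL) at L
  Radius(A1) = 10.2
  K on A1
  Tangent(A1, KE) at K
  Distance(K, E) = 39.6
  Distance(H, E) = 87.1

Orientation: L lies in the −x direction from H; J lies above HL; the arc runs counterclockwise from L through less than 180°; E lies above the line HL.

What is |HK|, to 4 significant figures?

52.92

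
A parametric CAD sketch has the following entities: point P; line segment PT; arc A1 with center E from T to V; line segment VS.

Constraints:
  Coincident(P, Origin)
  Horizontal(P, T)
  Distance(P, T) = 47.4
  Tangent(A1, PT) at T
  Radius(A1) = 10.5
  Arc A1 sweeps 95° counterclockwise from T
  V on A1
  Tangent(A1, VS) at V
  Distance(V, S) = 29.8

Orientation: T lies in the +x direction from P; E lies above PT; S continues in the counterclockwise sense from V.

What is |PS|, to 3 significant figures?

68.9

On A1, T sits at bearing -90° from E; a 95° counterclockwise sweep puts V at bearing 5°, so V = E + 10.5·(cos 5°, sin 5°) = (57.9, 11.4). Since A1 is tangent to VS there, EV ⟂ VS, so VS runs along (−sin 5°, cos 5°); with |VS| = 29.8, S = (55.3, 41.1). Then |PS| = |S − P| = 68.9.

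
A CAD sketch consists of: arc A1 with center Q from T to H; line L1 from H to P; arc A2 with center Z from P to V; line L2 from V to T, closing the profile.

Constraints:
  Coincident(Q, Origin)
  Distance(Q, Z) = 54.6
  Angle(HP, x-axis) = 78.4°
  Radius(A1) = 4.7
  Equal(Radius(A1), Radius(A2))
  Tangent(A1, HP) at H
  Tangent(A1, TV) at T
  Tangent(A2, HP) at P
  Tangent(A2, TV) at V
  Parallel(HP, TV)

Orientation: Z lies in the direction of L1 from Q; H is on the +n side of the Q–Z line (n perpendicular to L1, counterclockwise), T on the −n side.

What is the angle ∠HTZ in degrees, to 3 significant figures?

85.1°

The slot axis is L1's direction at 78.4°, so u = (cos 78.4°, sin 78.4°) = (0.201, 0.980) and n = (−sin 78.4°, cos 78.4°) = (-0.980, 0.201). Q is at the origin and Z lies 54.6 along u from Q, so Z = 54.6·u = (11.0, 53.5). Tangency of A1 to both parallel lines with radius 4.7 puts H and T at Q ± 4.7·n: H = (-4.60, 0.945), T = (4.60, -0.945). Then cos ∠HTZ = TH·TZ / (|TH||TZ|), giving 85.1°.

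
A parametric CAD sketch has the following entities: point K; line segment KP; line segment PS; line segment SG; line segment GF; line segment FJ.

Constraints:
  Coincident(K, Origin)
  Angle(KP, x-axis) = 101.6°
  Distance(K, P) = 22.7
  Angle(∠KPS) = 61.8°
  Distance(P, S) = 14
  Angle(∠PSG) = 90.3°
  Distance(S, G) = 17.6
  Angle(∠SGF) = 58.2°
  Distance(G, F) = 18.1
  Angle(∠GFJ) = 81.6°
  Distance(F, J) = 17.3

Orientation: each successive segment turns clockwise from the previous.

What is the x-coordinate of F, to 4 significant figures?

-8.175

K is at the origin; KP runs at 101.6° with length 22.7, so P = (-4.564, 22.24). ∠KPS = 61.8° gives PS at -16.60° from the x-axis; with |PS| = 14.0, S = (8.852, 18.24). ∠PSG = 90.3° gives SG at -106.3° from the x-axis; with |SG| = 17.6, G = (3.912, 1.344). ∠SGF = 58.2° gives GF at 131.9° from the x-axis; with |GF| = 18.1, F = (-8.175, 14.82). So F.x = -8.175.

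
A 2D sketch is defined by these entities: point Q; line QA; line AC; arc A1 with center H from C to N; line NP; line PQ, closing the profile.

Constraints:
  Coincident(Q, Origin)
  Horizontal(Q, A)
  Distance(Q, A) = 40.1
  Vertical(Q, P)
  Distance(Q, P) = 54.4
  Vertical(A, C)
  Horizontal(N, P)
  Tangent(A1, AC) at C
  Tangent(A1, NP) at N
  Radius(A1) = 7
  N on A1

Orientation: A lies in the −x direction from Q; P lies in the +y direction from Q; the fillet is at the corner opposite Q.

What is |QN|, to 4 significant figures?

63.68

Q is at the origin; Q and A share the same y with |QA| = 40.1 and A on the −x side, so A = (-40.10, 0.000). QP is vertical with |QP| = 54.4 and P on the +y side, so P = (0.000, 54.40). The virtual corner opposite Q is at (-40.10, 54.40). The tangent condition forces HC to be normal to AC and A1 meets NP tangentially, so HN is at right angles to NP, with radius 7.0, so the center H sits 7.0 in from both sides at H = (-33.10, 47.40). That places the tangent points at C = (-40.10, 47.40) on AC and N = (-33.10, 54.40) on NP. Then |QN| = |N − Q| = 63.68.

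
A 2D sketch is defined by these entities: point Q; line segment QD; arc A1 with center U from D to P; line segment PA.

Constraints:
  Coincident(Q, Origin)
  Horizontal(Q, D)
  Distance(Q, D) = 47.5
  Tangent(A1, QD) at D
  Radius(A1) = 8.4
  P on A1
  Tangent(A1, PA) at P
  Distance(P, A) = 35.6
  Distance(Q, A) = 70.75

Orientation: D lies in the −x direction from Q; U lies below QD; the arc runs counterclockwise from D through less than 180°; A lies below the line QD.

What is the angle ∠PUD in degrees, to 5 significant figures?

90.973°

Q is at the origin; Q and D share the same y with |QD| = 47.5 and D on the −x side, so D = (-47.500, 0.0000). Tangency of A1 to QD means the radius UD is perpendicular to QD, so U = D + (0, -8.4) = (-47.500, -8.4000). Since UP ⟂ PA (tangency), |UA| = √(8.4² + 35.6²) = 36.578 regardless of where P sits on A1. So A lies on both circle(Q, 70.75) and circle(U, 36.578); the below-QD intersection is A = (-55.294, -44.138). P is the foot of the tangent from A: P = (-55.899, -8.5427).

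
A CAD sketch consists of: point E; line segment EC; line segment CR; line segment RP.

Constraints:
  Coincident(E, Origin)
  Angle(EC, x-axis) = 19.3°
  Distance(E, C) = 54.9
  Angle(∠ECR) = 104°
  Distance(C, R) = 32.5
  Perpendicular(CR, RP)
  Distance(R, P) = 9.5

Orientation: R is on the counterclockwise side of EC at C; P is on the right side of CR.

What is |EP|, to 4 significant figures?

77.69

E is at the origin; EC runs at 19.3° with length 54.9, so C = 54.9·(cos 19.3°, sin 19.3°) = (51.81, 18.15). ∠ECR = 104.0°, so CR runs at 19.3° + (180° − 104.0°) = 95.30° from the x-axis; with |CR| = 32.5, R = C + 32.5·(cos 95.30°, sin 95.30°) = (48.81, 50.51). CR ⟂ RP; with |RP| = 9.5 on the right of CR, P = R + 9.5·(0.9957, 0.09237) = (58.27, 51.38). Then |EP| = |P − E| = 77.69.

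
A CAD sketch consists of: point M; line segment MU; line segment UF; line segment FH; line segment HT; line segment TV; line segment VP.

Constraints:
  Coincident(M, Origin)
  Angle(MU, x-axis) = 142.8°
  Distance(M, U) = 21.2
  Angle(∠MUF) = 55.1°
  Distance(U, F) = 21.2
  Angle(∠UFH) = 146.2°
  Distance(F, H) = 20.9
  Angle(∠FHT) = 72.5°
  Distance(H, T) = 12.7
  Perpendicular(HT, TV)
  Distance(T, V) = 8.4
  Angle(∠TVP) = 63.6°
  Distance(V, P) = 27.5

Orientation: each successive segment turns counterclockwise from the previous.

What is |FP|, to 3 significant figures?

29.9

M is at the origin; MU runs at 142.8° with length 21.2, so U = (-16.9, 12.8). ∠MUF = 55.1° gives UF at -92.3° from the x-axis; with |UF| = 21.2, F = (-17.7, -8.37). ∠UFH = 146.2° gives FH at -58.5° from the x-axis; with |FH| = 20.9, H = (-6.82, -26.2). ∠FHT = 72.5° gives HT at 49.0° from the x-axis; with |HT| = 12.7, T = (1.51, -16.6). The perpendicularity gives TV at right angles to HT, so TV runs at 139°; with |TV| = 8.4, V = (-4.82, -11.1). ∠TVP = 63.6° gives VP at -105° from the x-axis; with |VP| = 27.5, P = (-11.8, -37.7). Then |FP| = |P − F| = 29.9.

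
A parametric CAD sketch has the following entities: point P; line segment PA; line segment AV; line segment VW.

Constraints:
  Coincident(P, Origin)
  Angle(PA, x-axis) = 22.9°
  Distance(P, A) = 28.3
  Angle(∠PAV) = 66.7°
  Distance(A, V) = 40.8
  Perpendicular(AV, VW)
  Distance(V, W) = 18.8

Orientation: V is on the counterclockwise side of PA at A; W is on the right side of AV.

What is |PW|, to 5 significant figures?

53.692

∠PAV = 66.7°, so AV runs at 22.9° + (180° − 66.7°) = 136.20° from the x-axis; with |AV| = 40.8, V = A + 40.8·(cos 136.20°, sin 136.20°) = (-3.3783, 39.252). AV is perpendicular to VW; with |VW| = 18.8 on the right of AV, W = V + 18.8·(0.69214, 0.72176) = (9.6340, 52.821). Then |PW| = |W − P| = 53.692.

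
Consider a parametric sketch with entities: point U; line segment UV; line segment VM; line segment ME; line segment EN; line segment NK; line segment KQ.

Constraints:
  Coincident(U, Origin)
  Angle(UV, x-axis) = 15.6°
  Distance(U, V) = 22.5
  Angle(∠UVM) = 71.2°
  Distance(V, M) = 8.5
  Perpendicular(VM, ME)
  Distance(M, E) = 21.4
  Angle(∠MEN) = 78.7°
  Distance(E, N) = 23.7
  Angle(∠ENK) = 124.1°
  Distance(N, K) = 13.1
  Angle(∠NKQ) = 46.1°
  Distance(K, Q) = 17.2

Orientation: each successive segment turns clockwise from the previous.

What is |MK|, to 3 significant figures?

28.7

U is at the origin; UV runs at 15.6° with length 22.5, so V = (21.7, 6.05). ∠UVM = 71.2° gives VM at -93.2° from the x-axis; with |VM| = 8.5, M = (21.2, -2.44). VM is perpendicular to ME, so ME runs at 177°; with |ME| = 21.4, E = (-0.170, -1.24). ∠MEN = 78.7° gives EN at 75.5° from the x-axis; with |EN| = 23.7, N = (5.76, 21.7). ∠ENK = 124.1° gives NK at 19.6° from the x-axis; with |NK| = 13.1, K = (18.1, 26.1). Then |MK| = |K − M| = 28.7.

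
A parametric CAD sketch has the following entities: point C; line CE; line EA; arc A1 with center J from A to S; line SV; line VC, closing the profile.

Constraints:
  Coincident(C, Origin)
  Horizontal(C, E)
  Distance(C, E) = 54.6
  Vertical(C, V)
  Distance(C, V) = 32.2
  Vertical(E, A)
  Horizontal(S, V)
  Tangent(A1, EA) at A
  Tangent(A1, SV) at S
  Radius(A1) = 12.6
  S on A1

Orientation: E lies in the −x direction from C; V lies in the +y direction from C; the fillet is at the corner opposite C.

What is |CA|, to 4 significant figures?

58.01

The virtual corner opposite C is at (-54.60, 32.20). Since A1 is tangent to EA there, JA ⟂ EA and the tangent condition forces JS to be normal to SV, with radius 12.6, so the center J sits 12.6 in from both sides at J = (-42.00, 19.60). That places the tangent points at A = (-54.60, 19.60) on EA and S = (-42.00, 32.20) on SV. Then |CA| = |A − C| = 58.01.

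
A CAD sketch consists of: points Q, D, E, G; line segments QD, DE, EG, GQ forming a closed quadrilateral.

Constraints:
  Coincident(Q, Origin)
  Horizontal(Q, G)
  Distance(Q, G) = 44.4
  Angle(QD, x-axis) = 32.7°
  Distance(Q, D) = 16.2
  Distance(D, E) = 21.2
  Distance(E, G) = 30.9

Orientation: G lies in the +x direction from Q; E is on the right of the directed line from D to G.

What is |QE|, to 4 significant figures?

20.23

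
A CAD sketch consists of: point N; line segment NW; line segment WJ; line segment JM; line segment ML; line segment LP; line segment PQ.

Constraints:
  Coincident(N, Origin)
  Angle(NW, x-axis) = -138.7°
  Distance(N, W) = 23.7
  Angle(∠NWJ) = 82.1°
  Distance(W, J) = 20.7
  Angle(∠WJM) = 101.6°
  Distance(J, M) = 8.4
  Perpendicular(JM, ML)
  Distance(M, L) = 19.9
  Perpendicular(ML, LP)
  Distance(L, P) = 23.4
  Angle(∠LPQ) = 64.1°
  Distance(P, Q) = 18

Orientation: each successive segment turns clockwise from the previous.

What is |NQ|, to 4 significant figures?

32.19

ML is perpendicular to LP, so LP runs at -135.0°; with |LP| = 23.4, P = (-25.74, -23.04). ∠LPQ = 64.1° gives PQ at 109.1° from the x-axis; with |PQ| = 18.0, Q = (-31.63, -6.030). Then |NQ| = |Q − N| = 32.19.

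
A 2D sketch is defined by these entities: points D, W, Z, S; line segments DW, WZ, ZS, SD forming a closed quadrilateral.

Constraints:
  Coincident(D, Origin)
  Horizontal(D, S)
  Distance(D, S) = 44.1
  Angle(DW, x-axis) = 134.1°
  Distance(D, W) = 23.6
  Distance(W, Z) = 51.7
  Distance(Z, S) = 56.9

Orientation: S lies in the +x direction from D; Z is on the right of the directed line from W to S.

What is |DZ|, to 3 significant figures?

32.9

Checks: |WZ| = 51.70 ✓; |ZS| = 56.90 ✓.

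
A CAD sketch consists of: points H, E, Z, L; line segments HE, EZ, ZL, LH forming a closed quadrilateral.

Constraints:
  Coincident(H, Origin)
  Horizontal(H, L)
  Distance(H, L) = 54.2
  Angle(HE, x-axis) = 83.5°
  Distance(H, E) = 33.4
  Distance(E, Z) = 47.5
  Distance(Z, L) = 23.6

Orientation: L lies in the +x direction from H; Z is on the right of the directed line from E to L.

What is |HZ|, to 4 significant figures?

31.75

Checks: |EZ| = 47.50 ✓; |ZL| = 23.60 ✓.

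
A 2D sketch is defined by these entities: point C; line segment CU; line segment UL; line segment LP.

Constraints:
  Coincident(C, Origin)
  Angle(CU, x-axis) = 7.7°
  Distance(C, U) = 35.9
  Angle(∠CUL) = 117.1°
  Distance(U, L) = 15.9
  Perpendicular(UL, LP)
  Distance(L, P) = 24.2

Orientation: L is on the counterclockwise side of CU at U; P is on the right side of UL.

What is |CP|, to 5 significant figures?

64.762

∠CUL = 117.1°, so UL runs at 7.7° + (180° − 117.1°) = 70.600° from the x-axis; with |UL| = 15.9, L = U + 15.9·(cos 70.600°, sin 70.600°) = (40.858, 19.807). UL is perpendicular to LP; with |LP| = 24.2 on the right of UL, P = L + 24.2·(0.94322, -0.33216) = (63.684, 11.769). Then |CP| = |P − C| = 64.762.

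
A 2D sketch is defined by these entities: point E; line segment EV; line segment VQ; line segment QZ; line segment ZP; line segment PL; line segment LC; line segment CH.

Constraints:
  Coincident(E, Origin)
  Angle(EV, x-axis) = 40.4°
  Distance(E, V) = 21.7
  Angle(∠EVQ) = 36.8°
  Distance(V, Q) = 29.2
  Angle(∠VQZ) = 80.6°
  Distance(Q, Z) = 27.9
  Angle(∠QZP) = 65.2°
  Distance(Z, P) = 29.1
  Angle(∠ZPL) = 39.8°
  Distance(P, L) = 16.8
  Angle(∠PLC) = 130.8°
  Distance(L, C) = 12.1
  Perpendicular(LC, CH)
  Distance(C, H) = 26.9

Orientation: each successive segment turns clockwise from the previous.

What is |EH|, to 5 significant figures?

26.279

E is at the origin; EV runs at 40.4° with length 21.7, so V = (16.525, 14.064). ∠EVQ = 36.8° gives VQ at -102.80° from the x-axis; with |VQ| = 29.2, Q = (10.056, -14.410). ∠VQZ = 80.6° gives QZ at 157.80° from the x-axis; with |QZ| = 27.9, Z = (-15.776, -3.8684). ∠QZP = 65.2° gives ZP at 43.000° from the x-axis; with |ZP| = 29.1, P = (5.5068, 15.978). ∠ZPL = 39.8° gives PL at -97.200° from the x-axis; with |PL| = 16.8, L = (3.4012, -0.68978). ∠PLC = 130.8° gives LC at -146.40° from the x-axis; with |LC| = 12.1, C = (-6.6772, -7.3858). LC is perpendicular to CH, so CH runs at 123.60°; with |CH| = 26.9, H = (-21.563, 15.020). Then |EH| = |H − E| = 26.279.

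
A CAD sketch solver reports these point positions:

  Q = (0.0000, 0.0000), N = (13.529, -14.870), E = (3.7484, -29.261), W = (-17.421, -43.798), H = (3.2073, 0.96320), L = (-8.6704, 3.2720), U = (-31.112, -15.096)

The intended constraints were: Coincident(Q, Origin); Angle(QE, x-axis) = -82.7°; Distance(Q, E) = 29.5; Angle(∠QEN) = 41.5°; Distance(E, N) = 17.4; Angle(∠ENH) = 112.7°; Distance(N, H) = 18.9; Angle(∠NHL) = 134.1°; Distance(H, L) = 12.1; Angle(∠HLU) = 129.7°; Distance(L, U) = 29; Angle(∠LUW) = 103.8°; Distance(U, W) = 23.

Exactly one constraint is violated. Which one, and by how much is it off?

Distance(U, W) = 23 — off by 8.80.

Q = (0.00, 0.00) ✓; QE at -82.70° ✓; |QE| = 29.50 ✓; ∠QEN = 41.50° ✓; |EN| = 17.40 ✓; ∠ENH = 112.7° ✓; |NH| = 18.90 ✓; ∠NHL = 134.1° ✓; |HL| = 12.10 ✓; ∠HLU = 129.7° ✓; |LU| = 29.00 ✓; ∠LUW = 103.8° ✓; |UW| = 31.80 ✗.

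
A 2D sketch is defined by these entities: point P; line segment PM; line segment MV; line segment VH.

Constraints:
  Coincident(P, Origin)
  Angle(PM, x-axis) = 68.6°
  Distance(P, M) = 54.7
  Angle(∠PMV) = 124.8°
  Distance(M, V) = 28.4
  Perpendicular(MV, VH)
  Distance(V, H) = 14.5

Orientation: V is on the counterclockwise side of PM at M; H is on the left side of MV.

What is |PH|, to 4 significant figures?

66.93

∠PMV = 124.8°, so MV runs at 68.6° + (180° − 124.8°) = 123.8° from the x-axis; with |MV| = 28.4, V = M + 28.4·(cos 123.8°, sin 123.8°) = (4.160, 74.53). MV ⟂ VH; with |VH| = 14.5 on the left of MV, H = V + 14.5·(-0.8310, -0.5563) = (-7.889, 66.46). Then |PH| = |H − P| = 66.93.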